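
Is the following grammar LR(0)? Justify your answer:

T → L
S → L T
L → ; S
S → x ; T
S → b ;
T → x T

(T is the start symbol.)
Augment with T' → T and build the canonical LR(0) collection (I0 = CLOSURE({[T' → . T]}), then GOTO on every symbol after a dot until no new states appear). It has 14 states:
  I0: { [L → . ; S], [T → . L], [T → . x T], [T' → . T] }  — shift
  I1: { [L → . ; S], [L → ; . S], [S → . L T], [S → . b ;], [S → . x ; T] }  — shift
  I2: { [T → L .] }  — reduce
  I3: { [T' → T .] }  — accept
  I4: { [L → . ; S], [T → . L], [T → . x T], [T → x . T] }  — shift
  I5: { [T → x T .] }  — reduce
  I6: { [L → . ; S], [S → L . T], [T → . L], [T → . x T] }  — shift
  I7: { [L → ; S .] }  — reduce
  I8: { [S → b . ;] }  — shift
  I9: { [S → x . ; T] }  — shift
  I10: { [L → . ; S], [S → x ; . T], [T → . L], [T → . x T] }  — shift
  I11: { [S → x ; T .] }  — reduce
  I12: { [S → b ; .] }  — reduce
  I13: { [S → L T .] }  — reduce

Every state is either a pure shift/goto state or contains exactly one complete item and nothing to shift — no conflicts. The grammar is LR(0).

Answer: Yes, the grammar is LR(0)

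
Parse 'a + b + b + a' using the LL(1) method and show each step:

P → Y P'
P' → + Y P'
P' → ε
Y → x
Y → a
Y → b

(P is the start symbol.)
LL(1) parsing maintains a stack (initially the start symbol over $) and the input. At each step: if the stack top is a terminal, match it against the current input token; if it is a non-terminal N, replace it with the RHS of M[N, lookahead] (the unique production whose predict set contains the lookahead).

Stack is shown with the top on the left.

Stack     Input            Action
---------------------------------
P $       a + b + b + a $  output P → Y P'
Y P' $    a + b + b + a $  output Y → a
a P' $    a + b + b + a $  match 'a'
P' $      + b + b + a $    output P' → + Y P'
+ Y P' $  + b + b + a $    match '+'
Y P' $    b + b + a $      output Y → b
b P' $    b + b + a $      match 'b'
P' $      + b + a $        output P' → + Y P'
+ Y P' $  + b + a $        match '+'
Y P' $    b + a $          output Y → b
b P' $    b + a $          match 'b'
P' $      + a $            output P' → + Y P'
+ Y P' $  + a $            match '+'
Y P' $    a $              output Y → a
a P' $    a $              match 'a'
P' $      $                output P' → ε
$         $                accept

The string is accepted.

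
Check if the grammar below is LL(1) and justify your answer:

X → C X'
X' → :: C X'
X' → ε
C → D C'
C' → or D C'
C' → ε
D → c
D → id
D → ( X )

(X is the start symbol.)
Yes, the grammar is LL(1).

A grammar is LL(1) if for each non-terminal N with multiple productions, the predict sets of those productions are pairwise disjoint, where PREDICT(N → α) = (FIRST(α) \ {ε}) ∪ (FOLLOW(N) if α ⇒* ε).

Relevant sets:
  FOLLOW(X') = { $, ')' }
  FOLLOW(C') = { $, ')', '::' }

For X':
  PREDICT(X' → :: C X') = { '::' }
  PREDICT(X' → ε) = { $, ')' }
For C':
  PREDICT(C' → or D C') = { 'or' }
  PREDICT(C' → ε) = { $, ')', '::' }
For D:
  PREDICT(D → c) = { 'c' }
  PREDICT(D → id) = { 'id' }
  PREDICT(D → '(' X ')') = { '(' }
X, C have a single production, so nothing to check there.

All predict sets are disjoint. The grammar IS LL(1).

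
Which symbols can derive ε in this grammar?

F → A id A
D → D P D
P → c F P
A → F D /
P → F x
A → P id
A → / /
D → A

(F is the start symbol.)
A non-terminal is nullable if it can derive ε (the empty string): either it has an ε-production, or it has a production whose right-hand side consists entirely of nullable non-terminals.

There are no ε-productions, so no non-terminal can derive ε.
No non-terminals are nullable.

Answer: None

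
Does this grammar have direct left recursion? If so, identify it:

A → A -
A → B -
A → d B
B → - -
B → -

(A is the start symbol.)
Yes, A is left-recursive

Direct left recursion occurs when N → N α for some non-terminal N (the right-hand side begins with the left-hand side itself).

A → A -: LEFT RECURSIVE (starts with A)
A → B -: starts with B
A → d B: starts with d
B → - -: starts with '-'
B → -: starts with '-'

The grammar has direct left recursion on: A.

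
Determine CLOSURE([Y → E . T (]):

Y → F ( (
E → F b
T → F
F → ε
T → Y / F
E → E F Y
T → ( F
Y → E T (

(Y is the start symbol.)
Start with: [Y → E . T (]
  [Y → E . T (] has the dot before T: add [T → . F], [T → . Y / F], [T → . ( F]
  [T → . F] has the dot before F: add [F → .]
  [T → . Y / F] has the dot before Y: add [Y → . F ( (], [Y → . E T (]
  [Y → . E T (] has the dot before E: add [E → . F b], [E → . E F Y]
No further items can be added.

CLOSURE = { [E → . E F Y], [E → . F b], [F → .], [T → . ( F], [T → . F], [T → . Y / F], [Y → . E T (], [Y → . F ( (], [Y → E . T (] }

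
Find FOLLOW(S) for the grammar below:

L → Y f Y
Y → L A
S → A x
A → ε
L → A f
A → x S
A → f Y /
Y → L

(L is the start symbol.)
To compute FOLLOW(S), find every occurrence of S on a right-hand side N → α S β: add FIRST(β) \ {ε}, and if β is empty or nullable also add FOLLOW(N). Iterate to a fixed point.

In A → x S: S is at the end, add FOLLOW(A)

The FOLLOW sets referred to above (computed the same way, to a fixed point):
  FOLLOW(A) = { $, '/', 'f', 'x' }

Taking the union: FOLLOW(S) = { $, '/', 'f', 'x' }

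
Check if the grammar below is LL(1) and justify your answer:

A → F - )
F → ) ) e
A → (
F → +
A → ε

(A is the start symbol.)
Relevant sets:
  FIRST(F) = { ')', '+' }
  FOLLOW(A) = { $ }

For A:
  PREDICT(A → F '-' ')') = { ')', '+' }
  PREDICT(A → '(') = { '(' }
  PREDICT(A → ε) = { $ }
For F:
  PREDICT(F → ')' ')' e) = { ')' }
  PREDICT(F → '+') = { '+' }

All predict sets are disjoint. The grammar IS LL(1).

Answer: Yes, the grammar is LL(1).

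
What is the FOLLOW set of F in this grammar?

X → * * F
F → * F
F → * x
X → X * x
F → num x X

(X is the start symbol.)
{ $, '*' }

To compute FOLLOW(F), find every occurrence of F on a right-hand side N → α F β: add FIRST(β) \ {ε}, and if β is empty or nullable also add FOLLOW(N). Iterate to a fixed point.

In X → * * F: F is at the end, add FOLLOW(X)
In F → * F: F is at the end; this adds FOLLOW(F) to itself — nothing new

The FOLLOW sets referred to above (computed the same way, to a fixed point):
  FOLLOW(X) = { $, '*' }

Taking the union: FOLLOW(F) = { $, '*' }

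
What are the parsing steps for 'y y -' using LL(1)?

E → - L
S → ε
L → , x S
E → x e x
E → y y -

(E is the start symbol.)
LL(1) parsing maintains a stack (initially the start symbol over $) and the input. At each step: if the stack top is a terminal, match it against the current input token; if it is a non-terminal N, replace it with the RHS of M[N, lookahead] (the unique production whose predict set contains the lookahead).

Stack is shown with the top on the left.

Stack    Input    Action
------------------------
E $      y y - $  output E → y y -
y y - $  y y - $  match 'y'
y - $    y - $    match 'y'
- $      - $      match '-'
$        $        accept

The string is accepted.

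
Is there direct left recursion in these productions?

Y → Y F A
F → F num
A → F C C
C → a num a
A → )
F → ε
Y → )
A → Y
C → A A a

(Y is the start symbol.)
Y → Y F A: LEFT RECURSIVE (starts with Y)
F → F num: LEFT RECURSIVE (starts with F)
A → F C C: starts with F
C → a num a: starts with a
A → ): starts with ')'
F → ε: starts with ε
Y → ): starts with ')'
A → Y: starts with Y
C → A A a: starts with A

The grammar has direct left recursion on: Y, F.

Answer: Yes, Y, F are left-recursive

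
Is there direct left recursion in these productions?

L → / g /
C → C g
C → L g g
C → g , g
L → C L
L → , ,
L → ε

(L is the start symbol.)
Yes, C is left-recursive

L → / g /: starts with '/'
C → C g: LEFT RECURSIVE (starts with C)
C → L g g: starts with L
C → g , g: starts with g
L → C L: starts with C
L → , ,: starts with ','
L → ε: starts with ε

The grammar has direct left recursion on: C.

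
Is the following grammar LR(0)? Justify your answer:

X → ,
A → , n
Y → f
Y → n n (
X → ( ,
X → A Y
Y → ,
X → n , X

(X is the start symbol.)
No. Shift-reduce conflict between [X → , .] and [A → , . n]

A grammar is LR(0) if no state in the canonical LR(0) collection has:
  - both a shift item (dot before a terminal) and a complete item (shift-reduce conflict), or
  - two or more complete items (reduce-reduce conflict; the accept item [X' → X .] counts as a complete item here).

Augment with X' → X and build the canonical LR(0) collection (I0 = CLOSURE({[X' → . X]}), then GOTO on every symbol after a dot until no new states appear). It has 16 states:
  I0: { [A → . , n], [X → . ( ,], [X → . ,], [X → . A Y], [X → . n , X], [X' → . X] }  — shift
  I1: { [X → ( . ,] }  — shift
  I2: { [A → , . n], [X → , .] }  — shift, reduce
  I3: { [X → A . Y], [Y → . ,], [Y → . f], [Y → . n n (] }  — shift
  I4: { [X' → X .] }  — accept
  I5: { [X → n . , X] }  — shift
  I6: { [A → . , n], [X → . ( ,], [X → . ,], [X → . A Y], [X → . n , X], [X → n , . X] }  — shift
  I7: { [X → n , X .] }  — reduce
  I8: { [Y → , .] }  — reduce
  I9: { [X → A Y .] }  — reduce
  I10: { [Y → f .] }  — reduce
  I11: { [Y → n . n (] }  — shift
  I12: { [Y → n n . (] }  — shift
  I13: { [Y → n n ( .] }  — reduce
  I14: { [A → , n .] }  — reduce
  I15: { [X → ( , .] }  — reduce

Conflict in state I2:
  Shift-reduce conflict between [X → , .] and [A → , . n]
So the grammar is NOT LR(0).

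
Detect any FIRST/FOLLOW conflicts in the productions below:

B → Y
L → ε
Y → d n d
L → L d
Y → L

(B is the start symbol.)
A FIRST/FOLLOW conflict occurs when a non-terminal N has a nullable alternative N → β (β ⇒* ε) and another alternative N → α with FIRST(α) ∩ FOLLOW(N) ≠ ∅: on such a lookahead the parser cannot decide between expanding α and letting N vanish via β.

Nullable non-terminals: B, L, Y.
FIRST sets used below: FIRST(L) = { 'd', ε }
B has a nullable alternative but only one production, so nothing to check.

L: nullable alternative(s) L → ε; FOLLOW(L) = { $, 'd' }
  L → ε: FIRST \ {ε} = { } — this is the only nullable alternative, skip
  L → L d: FIRST \ {ε} = { 'd' } — overlaps FOLLOW(L) on { 'd' }: CONFLICT

Y: nullable alternative(s) Y → L; FOLLOW(Y) = { $ }
  Y → d n d: FIRST \ {ε} = { 'd' } — disjoint from FOLLOW(Y)
  Y → L: FIRST \ {ε} = { 'd' } — this is the only nullable alternative, skip

So the grammar has 1 FIRST/FOLLOW conflict (marked CONFLICT above).

Answer: Yes. L → L d with FOLLOW(L) on { 'd' }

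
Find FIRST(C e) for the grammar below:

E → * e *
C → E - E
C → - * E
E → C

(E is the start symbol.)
FIRST sets of the non-terminals involved (from the grammar, by fixed-point iteration):
  FIRST(C) = { '*', '-' }

To compute FIRST(C e), process the symbols left to right:
Symbol C is a non-terminal. Add FIRST(C) \ {ε} = { '*', '-' }
C is not nullable (ε ∉ FIRST(C)), so stop here.
FIRST(C e) = { '*', '-' }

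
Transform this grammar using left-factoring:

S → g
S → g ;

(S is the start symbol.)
S → g S'
S' → ε
S' → ;

Left-factoring transforms A → αβ₁ | αβ₂ into A → αA' and A' → β₁ | β₂
(α is the longest common prefix among the alternatives). Repeat until
no nonterminal has two alternatives with a common prefix.

Round 1: S has alternatives sharing prefix 'g'. Introduce S': S → g S'
  Add: S' → ε
  Add: S' → ;

No remaining common prefixes — done.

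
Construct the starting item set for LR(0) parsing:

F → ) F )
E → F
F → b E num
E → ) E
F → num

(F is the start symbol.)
First, augment the grammar with F' → F
I₀ = CLOSURE({ [F' → . F] }):
  [F' → . F] has the dot before F: add [F → . ) F )], [F → . b E num], [F → . num]
No further items can be added.

I₀ = { [F → . ) F )], [F → . b E num], [F → . num], [F' → . F] }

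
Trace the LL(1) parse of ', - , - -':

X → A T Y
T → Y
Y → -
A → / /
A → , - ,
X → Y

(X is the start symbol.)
LL(1) parsing maintains a stack (initially the start symbol over $) and the input. At each step: if the stack top is a terminal, match it against the current input token; if it is a non-terminal N, replace it with the RHS of M[N, lookahead] (the unique production whose predict set contains the lookahead).

Stack is shown with the top on the left.

Stack        Input        Action
--------------------------------
X $          , - , - - $  output X → A T Y
A T Y $      , - , - - $  output A → , - ,
, - , T Y $  , - , - - $  match ','
- , T Y $    - , - - $    match '-'
, T Y $      , - - $      match ','
T Y $        - - $        output T → Y
Y Y $        - - $        output Y → -
- Y $        - - $        match '-'
Y $          - $          output Y → -
- $          - $          match '-'
$            $            accept

The string is accepted.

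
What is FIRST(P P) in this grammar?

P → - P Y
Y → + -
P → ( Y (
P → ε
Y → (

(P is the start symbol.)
{ '(', '-', ε }

FIRST sets of the non-terminals involved (from the grammar, by fixed-point iteration):
  FIRST(P) = { '(', '-', ε }

To compute FIRST(P P), process the symbols left to right:
Symbol P is a non-terminal. Add FIRST(P) \ {ε} = { '(', '-' }
P is nullable (ε ∈ FIRST(P)), continue to the next symbol.
Symbol P is a non-terminal. Add FIRST(P) \ {ε} = { '(', '-' }
P is nullable (ε ∈ FIRST(P)), continue to the next symbol.
All symbols are nullable, so ε is in the result.
FIRST(P P) = { '(', '-', ε }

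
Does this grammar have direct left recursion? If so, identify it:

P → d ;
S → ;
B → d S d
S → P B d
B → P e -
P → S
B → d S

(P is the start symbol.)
No direct left recursion

P → d ;: starts with d
S → ;: starts with ';'
B → d S d: starts with d
S → P B d: starts with P
B → P e -: starts with P
P → S: starts with S
B → d S: starts with d

No direct left recursion found.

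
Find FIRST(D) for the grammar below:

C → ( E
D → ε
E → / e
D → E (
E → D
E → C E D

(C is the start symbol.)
{ '(', '/', ε }

To compute FIRST(D), examine every production with D on the left-hand side, reading each right-hand side left to right until a non-nullable symbol is reached.

FIRST sets of the other non-terminals involved (by the same procedure, iterated to a fixed point):
  FIRST(E) = { '(', '/', ε }

From D → ε:
  - ε-production, so ε ∈ FIRST(D)
From D → E (:
  - E is a non-terminal: add FIRST(E) \ {ε} = { '(', '/' }
    E is nullable, so continue to the next symbol
  - '(' is a terminal: add '(' and stop

Collecting: FIRST(D) = { '(', '/', ε }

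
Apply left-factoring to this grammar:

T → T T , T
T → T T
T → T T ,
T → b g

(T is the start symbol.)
T → T T T'
T' → , T''
T'' → T
T'' → ε
T' → ε
T → b g

Left-factoring transforms A → αβ₁ | αβ₂ into A → αA' and A' → β₁ | β₂
(α is the longest common prefix among the alternatives). Repeat until
no nonterminal has two alternatives with a common prefix.

Round 1: T has alternatives sharing prefix 'T T'. Introduce T': T → T T T'
  Add: T' → , T
  Add: T' → ε
  Add: T' → ,

Round 2: T' has alternatives sharing prefix ','. Introduce T'': T' → , T''
  Add: T'' → T
  Add: T'' → ε

No remaining common prefixes — done.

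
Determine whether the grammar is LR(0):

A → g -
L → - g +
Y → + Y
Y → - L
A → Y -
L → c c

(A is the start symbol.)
A grammar is LR(0) if no state in the canonical LR(0) collection has:
  - both a shift item (dot before a terminal) and a complete item (shift-reduce conflict), or
  - two or more complete items (reduce-reduce conflict; the accept item [A' → A .] counts as a complete item here).

Augment with A' → A and build the canonical LR(0) collection (I0 = CLOSURE({[A' → . A]}), then GOTO on every symbol after a dot until no new states appear). It has 15 states:
  I0: { [A → . Y -], [A → . g -], [A' → . A], [Y → . + Y], [Y → . - L] }  — shift
  I1: { [Y → + . Y], [Y → . + Y], [Y → . - L] }  — shift
  I2: { [L → . - g +], [L → . c c], [Y → - . L] }  — shift
  I3: { [A' → A .] }  — accept
  I4: { [A → Y . -] }  — shift
  I5: { [A → g . -] }  — shift
  I6: { [A → g - .] }  — reduce
  I7: { [A → Y - .] }  — reduce
  I8: { [L → - . g +] }  — shift
  I9: { [Y → - L .] }  — reduce
  I10: { [L → c . c] }  — shift
  I11: { [L → c c .] }  — reduce
  I12: { [L → - g . +] }  — shift
  I13: { [L → - g + .] }  — reduce
  I14: { [Y → + Y .] }  — reduce

Every state is either a pure shift/goto state or contains exactly one complete item and nothing to shift — no conflicts. The grammar is LR(0).

Answer: Yes, the grammar is LR(0)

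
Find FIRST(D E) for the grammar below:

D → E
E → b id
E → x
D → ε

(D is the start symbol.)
FIRST sets of the non-terminals involved (from the grammar, by fixed-point iteration):
  FIRST(D) = { 'b', 'x', ε }
  FIRST(E) = { 'b', 'x' }

To compute FIRST(D E), process the symbols left to right:
Symbol D is a non-terminal. Add FIRST(D) \ {ε} = { 'b', 'x' }
D is nullable (ε ∈ FIRST(D)), continue to the next symbol.
Symbol E is a non-terminal. Add FIRST(E) \ {ε} = { 'b', 'x' }
E is not nullable (ε ∉ FIRST(E)), so stop here.
FIRST(D E) = { 'b', 'x' }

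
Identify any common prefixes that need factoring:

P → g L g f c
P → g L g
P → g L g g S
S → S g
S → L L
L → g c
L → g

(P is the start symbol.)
Left-factoring is needed when two productions for the same non-terminal
share a common prefix on the right-hand side.

Productions for P:
  P → g L g f c
  P → g L g
  P → g L g g S
Productions for S:
  S → S g
  S → L L
Productions for L:
  L → g c
  L → g

Found common prefix 'g L g' in productions for P
Found common prefix 'g' in productions for L

Answer: Yes, P has productions with common prefix 'g L g'; L has productions with common prefix 'g'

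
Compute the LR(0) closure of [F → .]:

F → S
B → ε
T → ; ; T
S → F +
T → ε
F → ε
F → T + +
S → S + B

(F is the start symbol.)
{ [F → .] }

Start with: [F → .]
The dot is at the end, so nothing is added.

CLOSURE = { [F → .] }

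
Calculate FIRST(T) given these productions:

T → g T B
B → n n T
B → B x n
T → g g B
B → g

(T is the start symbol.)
{ 'g' }

From T → g T B:
  - g is a terminal: add 'g' and stop
From T → g g B:
  - g is a terminal: add 'g' and stop

Collecting: FIRST(T) = { 'g' }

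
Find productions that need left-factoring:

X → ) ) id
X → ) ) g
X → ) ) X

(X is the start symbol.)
Left-factoring is needed when two productions for the same non-terminal
share a common prefix on the right-hand side.

Productions for X:
  X → ) ) id
  X → ) ) g
  X → ) ) X

Found common prefix ') )' in productions for X

Answer: Yes, X has productions with common prefix ') )'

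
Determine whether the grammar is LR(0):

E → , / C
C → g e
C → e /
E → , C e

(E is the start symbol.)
Yes, the grammar is LR(0)

A grammar is LR(0) if no state in the canonical LR(0) collection has:
  - both a shift item (dot before a terminal) and a complete item (shift-reduce conflict), or
  - two or more complete items (reduce-reduce conflict; the accept item [E' → E .] counts as a complete item here).

Augment with E' → E and build the canonical LR(0) collection (I0 = CLOSURE({[E' → . E]}), then GOTO on every symbol after a dot until no new states appear). It has 11 states:
  I0: { [E → . , / C], [E → . , C e], [E' → . E] }  — shift
  I1: { [C → . e /], [C → . g e], [E → , . / C], [E → , . C e] }  — shift
  I2: { [E' → E .] }  — accept
  I3: { [C → . e /], [C → . g e], [E → , / . C] }  — shift
  I4: { [E → , C . e] }  — shift
  I5: { [C → e . /] }  — shift
  I6: { [C → g . e] }  — shift
  I7: { [C → g e .] }  — reduce
  I8: { [C → e / .] }  — reduce
  I9: { [E → , C e .] }  — reduce
  I10: { [E → , / C .] }  — reduce

Every state is either a pure shift/goto state or contains exactly one complete item and nothing to shift — no conflicts. The grammar is LR(0).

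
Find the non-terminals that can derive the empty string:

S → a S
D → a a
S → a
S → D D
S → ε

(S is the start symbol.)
{ 'S' }

A non-terminal is nullable if it can derive ε (the empty string): either it has an ε-production, or it has a production whose right-hand side consists entirely of nullable non-terminals.

ε-productions: S → ε
So S is immediately nullable.
No further non-terminal can be added: every production for the remaining non-terminals contains a terminal or a non-nullable non-terminal.
Nullable = { 'S' }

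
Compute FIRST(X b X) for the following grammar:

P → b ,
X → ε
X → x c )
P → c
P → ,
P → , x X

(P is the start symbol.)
{ 'b', 'x' }

FIRST sets of the non-terminals involved (from the grammar, by fixed-point iteration):
  FIRST(X) = { 'x', ε }

To compute FIRST(X b X), process the symbols left to right:
Symbol X is a non-terminal. Add FIRST(X) \ {ε} = { 'x' }
X is nullable (ε ∈ FIRST(X)), continue to the next symbol.
Symbol b is a terminal. Add 'b' and stop.
FIRST(X b X) = { 'b', 'x' }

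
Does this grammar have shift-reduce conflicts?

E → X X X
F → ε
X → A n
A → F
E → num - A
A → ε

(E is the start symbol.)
Yes — I0: [A → .] vs [E → . num - A]

A shift-reduce conflict occurs when an LR(0) state has both:
  - a complete (reduce) item [A → α .] (dot at the end), and
  - a shift item [B → β . c γ] (dot before a terminal).

Augment with E' → E and build the canonical LR(0) collection (I0 = CLOSURE({[E' → . E]}), then GOTO on every symbol after a dot until no new states appear). It has 11 states:
  I0: { [A → . F], [A → .], [E → . X X X], [E → . num - A], [E' → . E], [F → .], [X → . A n] }  — shift, 2 reduces
  I1: { [X → A . n] }  — shift
  I2: { [E' → E .] }  — accept
  I3: { [A → F .] }  — reduce
  I4: { [A → . F], [A → .], [E → X . X X], [F → .], [X → . A n] }  — 2 reduces
  I5: { [E → num . - A] }  — shift
  I6: { [A → . F], [A → .], [E → num - . A], [F → .] }  — 2 reduces
  I7: { [E → num - A .] }  — reduce
  I8: { [A → . F], [A → .], [E → X X . X], [F → .], [X → . A n] }  — 2 reduces
  I9: { [E → X X X .] }  — reduce
  I10: { [X → A n .] }  — reduce

I0 contains reduce items [A → .], [F → .] and shift item [E → . num - A] — shift-reduce conflict.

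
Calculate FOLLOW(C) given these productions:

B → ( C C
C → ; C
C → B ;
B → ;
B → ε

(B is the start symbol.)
In B → ( C C: C is followed by C, add FIRST(C) \ {ε} = { '(', ';' }
In B → ( C C: C is at the end, add FOLLOW(B)
In C → ; C: C is at the end; this adds FOLLOW(C) to itself — nothing new

The FOLLOW sets referred to above (computed the same way, to a fixed point):
  FOLLOW(B) = { $, ';' }

Taking the union: FOLLOW(C) = { $, '(', ';' }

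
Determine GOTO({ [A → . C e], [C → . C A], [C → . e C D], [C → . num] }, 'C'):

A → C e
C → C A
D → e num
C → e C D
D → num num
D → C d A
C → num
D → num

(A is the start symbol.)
{ [A → . C e], [A → C . e], [C → . C A], [C → . e C D], [C → . num], [C → C . A] }

GOTO(I, 'C') = CLOSURE({ [A → αX.β] : [A → α.Xβ] ∈ I, X = 'C' })

Items with dot before 'C', with the dot advanced:
  [A → . C e] → [A → C . e]
  [C → . C A] → [C → C . A]
Closure of the advanced items:
  [C → C . A] has the dot before A: add [A → . C e]
  [A → . C e] has the dot before C: add [C → . C A], [C → . e C D], [C → . num]

GOTO = { [A → . C e], [A → C . e], [C → . C A], [C → . e C D], [C → . num], [C → C . A] }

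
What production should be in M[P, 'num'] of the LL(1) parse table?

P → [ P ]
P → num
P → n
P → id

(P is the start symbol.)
To find M[P, 'num'], we find productions for P where 'num' is in the predict set (PREDICT(N → α) = (FIRST(α) \ {ε}) ∪ (FOLLOW(N) if α ⇒* ε)).

P → [ P ]: PREDICT = { '[' }
P → num: PREDICT = { 'num' }
  'num' is in predict set, so this production goes in M[P, 'num']
P → n: PREDICT = { 'n' }
P → id: PREDICT = { 'id' }

M[P, 'num'] = P → num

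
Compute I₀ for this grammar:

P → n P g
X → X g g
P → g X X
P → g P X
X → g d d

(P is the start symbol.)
{ [P → . g P X], [P → . g X X], [P → . n P g], [P' → . P] }

First, augment the grammar with P' → P
I₀ = CLOSURE({ [P' → . P] }):
  [P' → . P] has the dot before P: add [P → . n P g], [P → . g X X], [P → . g P X]
No further items can be added.

I₀ = { [P → . g P X], [P → . g X X], [P → . n P g], [P' → . P] }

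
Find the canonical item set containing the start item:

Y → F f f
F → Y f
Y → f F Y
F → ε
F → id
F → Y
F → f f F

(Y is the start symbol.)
First, augment the grammar with Y' → Y
I₀ = CLOSURE({ [Y' → . Y] }):
  [Y' → . Y] has the dot before Y: add [Y → . F f f], [Y → . f F Y]
  [Y → . F f f] has the dot before F: add [F → . Y f], [F → .], [F → . id], [F → . Y], [F → . f f F]
No further items can be added.

I₀ = { [F → . Y f], [F → . Y], [F → . f f F], [F → . id], [F → .], [Y → . F f f], [Y → . f F Y], [Y' → . Y] }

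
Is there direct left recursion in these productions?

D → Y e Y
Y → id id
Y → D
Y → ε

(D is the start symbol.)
D → Y e Y: starts with Y
Y → id id: starts with id
Y → D: starts with D
Y → ε: starts with ε

No direct left recursion found.

Answer: No direct left recursion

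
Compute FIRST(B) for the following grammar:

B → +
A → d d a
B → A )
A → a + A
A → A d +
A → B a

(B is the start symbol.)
To compute FIRST(B), examine every production with B on the left-hand side, reading each right-hand side left to right until a non-nullable symbol is reached.

FIRST sets of the other non-terminals involved (by the same procedure, iterated to a fixed point):
  FIRST(A) = { '+', 'a', 'd' }

From B → +:
  - '+' is a terminal: add '+' and stop
From B → A ):
  - A is a non-terminal: add FIRST(A) \ {ε} = { '+', 'a', 'd' }
    A is not nullable, so stop

Collecting: FIRST(B) = { '+', 'a', 'd' }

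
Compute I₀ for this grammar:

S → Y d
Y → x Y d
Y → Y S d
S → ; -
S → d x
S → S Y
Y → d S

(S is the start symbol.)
First, augment the grammar with S' → S
I₀ = CLOSURE({ [S' → . S] }):
  [S' → . S] has the dot before S: add [S → . Y d], [S → . ; -], [S → . d x], [S → . S Y]
  [S → . Y d] has the dot before Y: add [Y → . x Y d], [Y → . Y S d], [Y → . d S]
No further items can be added.

I₀ = { [S → . ; -], [S → . S Y], [S → . Y d], [S → . d x], [S' → . S], [Y → . Y S d], [Y → . d S], [Y → . x Y d] }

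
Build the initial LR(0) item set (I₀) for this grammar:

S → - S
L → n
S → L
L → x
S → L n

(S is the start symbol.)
First, augment the grammar with S' → S
I₀ = CLOSURE({ [S' → . S] }):
  [S' → . S] has the dot before S: add [S → . - S], [S → . L], [S → . L n]
  [S → . L] has the dot before L: add [L → . n], [L → . x]
No further items can be added.

I₀ = { [L → . n], [L → . x], [S → . - S], [S → . L n], [S → . L], [S' → . S] }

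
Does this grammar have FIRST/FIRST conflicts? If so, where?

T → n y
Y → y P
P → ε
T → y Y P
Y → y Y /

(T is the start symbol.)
A FIRST/FIRST conflict occurs when two productions N → α and N → β for the same non-terminal have FIRST(α) ∩ FIRST(β) ≠ ∅ (with ε ∈ FIRST of a nullable right-hand side, so two nullable alternatives also conflict).

Productions for T:
  T → n y: FIRST = { 'n' }
  T → y Y P: FIRST = { 'y' }
Productions for Y:
  Y → y P: FIRST = { 'y' }
  Y → y Y /: FIRST = { 'y' }
P has only one production, so no FIRST/FIRST conflict is possible there.

Conflict for Y: Y → y P and Y → y Y /
  Overlap: { 'y' }

Answer: Yes. Y → y P / Y → y Y '/' on { 'y' }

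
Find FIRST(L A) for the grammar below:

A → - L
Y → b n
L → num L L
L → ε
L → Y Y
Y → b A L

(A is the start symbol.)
FIRST sets of the non-terminals involved (from the grammar, by fixed-point iteration):
  FIRST(L) = { 'b', 'num', ε }
  FIRST(A) = { '-' }

To compute FIRST(L A), process the symbols left to right:
Symbol L is a non-terminal. Add FIRST(L) \ {ε} = { 'b', 'num' }
L is nullable (ε ∈ FIRST(L)), continue to the next symbol.
Symbol A is a non-terminal. Add FIRST(A) \ {ε} = { '-' }
A is not nullable (ε ∉ FIRST(A)), so stop here.
FIRST(L A) = { '-', 'b', 'num' }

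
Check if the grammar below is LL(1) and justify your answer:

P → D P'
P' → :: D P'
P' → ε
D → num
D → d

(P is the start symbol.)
Yes, the grammar is LL(1).

Relevant sets:
  FOLLOW(P') = { $ }

For P':
  PREDICT(P' → :: D P') = { '::' }
  PREDICT(P' → ε) = { $ }
For D:
  PREDICT(D → num) = { 'num' }
  PREDICT(D → d) = { 'd' }
P has a single production, so nothing to check there.

All predict sets are disjoint. The grammar IS LL(1).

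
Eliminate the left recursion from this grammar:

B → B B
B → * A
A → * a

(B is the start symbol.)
B → * A B'
B' → B B'
B' → ε
A → * a

B is directly left-recursive. The standard transformation for
  A → A α₁ | ... | A α_m | β₁ | ... | β_n
is
  A  → β₁ A' | ... | β_n A'
  A' → α₁ A' | ... | α_m A' | ε

B → * A becomes B → * A B'
B → B B becomes B' → B B'
Add B' → ε

Productions for other non-terminals are unchanged:
  A → * a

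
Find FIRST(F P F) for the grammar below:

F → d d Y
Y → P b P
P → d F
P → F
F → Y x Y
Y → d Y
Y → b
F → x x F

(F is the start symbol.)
{ 'b', 'd', 'x' }

FIRST sets of the non-terminals involved (from the grammar, by fixed-point iteration):
  FIRST(F) = { 'b', 'd', 'x' }

To compute FIRST(F P F), process the symbols left to right:
Symbol F is a non-terminal. Add FIRST(F) \ {ε} = { 'b', 'd', 'x' }
F is not nullable (ε ∉ FIRST(F)), so stop here.
FIRST(F P F) = { 'b', 'd', 'x' }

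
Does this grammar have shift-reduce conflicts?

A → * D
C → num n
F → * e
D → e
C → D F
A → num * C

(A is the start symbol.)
A shift-reduce conflict occurs when an LR(0) state has both:
  - a complete (reduce) item [A → α .] (dot at the end), and
  - a shift item [B → β . c γ] (dot before a terminal).

Augment with A' → A and build the canonical LR(0) collection (I0 = CLOSURE({[A' → . A]}), then GOTO on every symbol after a dot until no new states appear). It has 14 states:
  I0: { [A → . * D], [A → . num * C], [A' → . A] }  — shift
  I1: { [A → * . D], [D → . e] }  — shift
  I2: { [A' → A .] }  — accept
  I3: { [A → num . * C] }  — shift
  I4: { [A → num * . C], [C → . D F], [C → . num n], [D → . e] }  — shift
  I5: { [A → num * C .] }  — reduce
  I6: { [C → D . F], [F → . * e] }  — shift
  I7: { [D → e .] }  — reduce
  I8: { [C → num . n] }  — shift
  I9: { [C → num n .] }  — reduce
  I10: { [F → * . e] }  — shift
  I11: { [C → D F .] }  — reduce
  I12: { [F → * e .] }  — reduce
  I13: { [A → * D .] }  — reduce

No state contains both a complete item and a shift item.

Answer: No shift-reduce conflicts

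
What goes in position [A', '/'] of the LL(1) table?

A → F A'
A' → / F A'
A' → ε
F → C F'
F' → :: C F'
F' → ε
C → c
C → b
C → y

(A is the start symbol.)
To find M[A', '/'], we find productions for A' where '/' is in the predict set (PREDICT(N → α) = (FIRST(α) \ {ε}) ∪ (FOLLOW(N) if α ⇒* ε)).

Relevant sets:
  FOLLOW(A') = { $ }

A' → / F A': PREDICT = { '/' }
  '/' is in predict set, so this production goes in M[A', '/']
A' → ε: PREDICT = { $ }

M[A', '/'] = A' → / F A'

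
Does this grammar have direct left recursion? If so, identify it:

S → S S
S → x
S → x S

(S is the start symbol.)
S → S S: LEFT RECURSIVE (starts with S)
S → x: starts with x
S → x S: starts with x

The grammar has direct left recursion on: S.

Answer: Yes, S is left-recursive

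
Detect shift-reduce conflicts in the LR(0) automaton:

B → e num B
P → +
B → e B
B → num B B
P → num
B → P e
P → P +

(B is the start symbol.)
Yes — I5: [P → num .] vs [B → . e B]; I9: [P → num .] vs [B → . e B]; I10: [B → e num B .] vs [B → . e B]

A shift-reduce conflict occurs when an LR(0) state has both:
  - a complete (reduce) item [A → α .] (dot at the end), and
  - a shift item [B → β . c γ] (dot before a terminal).

Augment with B' → B and build the canonical LR(0) collection (I0 = CLOSURE({[B' → . B]}), then GOTO on every symbol after a dot until no new states appear). It has 13 states:
  I0: { [B → . P e], [B → . e B], [B → . e num B], [B → . num B B], [B' → . B], [P → . +], [P → . P +], [P → . num] }  — shift
  I1: { [P → + .] }  — reduce
  I2: { [B' → B .] }  — accept
  I3: { [B → P . e], [P → P . +] }  — shift
  I4: { [B → . P e], [B → . e B], [B → . e num B], [B → . num B B], [B → e . B], [B → e . num B], [P → . +], [P → . P +], [P → . num] }  — shift
  I5: { [B → . P e], [B → . e B], [B → . e num B], [B → . num B B], [B → num . B B], [P → . +], [P → . P +], [P → . num], [P → num .] }  — shift, reduce
  I6: { [B → . P e], [B → . e B], [B → . e num B], [B → . num B B], [B → num B . B], [P → . +], [P → . P +], [P → . num] }  — shift
  I7: { [B → num B B .] }  — reduce
  I8: { [B → e B .] }  — reduce
  I9: { [B → . P e], [B → . e B], [B → . e num B], [B → . num B B], [B → e num . B], [B → num . B B], [P → . +], [P → . P +], [P → . num], [P → num .] }  — shift, reduce
  I10: { [B → . P e], [B → . e B], [B → . e num B], [B → . num B B], [B → e num B .], [B → num B . B], [P → . +], [P → . P +], [P → . num] }  — shift, reduce
  I11: { [P → P + .] }  — reduce
  I12: { [B → P e .] }  — reduce

I5 contains reduce item [P → num .] and shift items [B → . e B], [B → . e num B], [B → . num B B], [P → . +], [P → . num] — shift-reduce conflict.
I9 contains reduce item [P → num .] and shift items [B → . e B], [B → . e num B], [B → . num B B], [P → . +], [P → . num] — shift-reduce conflict.
I10 contains reduce item [B → e num B .] and shift items [B → . e B], [B → . e num B], [B → . num B B], [P → . +], [P → . num] — shift-reduce conflict.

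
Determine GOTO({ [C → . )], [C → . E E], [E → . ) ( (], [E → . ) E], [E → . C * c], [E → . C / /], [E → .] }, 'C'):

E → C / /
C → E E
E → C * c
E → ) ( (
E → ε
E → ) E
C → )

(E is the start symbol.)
{ [E → C . * c], [E → C . / /] }

GOTO(I, 'C') = CLOSURE({ [A → αX.β] : [A → α.Xβ] ∈ I, X = 'C' })

Items with dot before 'C', with the dot advanced:
  [E → . C * c] → [E → C . * c]
  [E → . C / /] → [E → C . / /]
Closure adds nothing (no advanced item has the dot before a non-terminal).

GOTO = { [E → C . * c], [E → C . / /] }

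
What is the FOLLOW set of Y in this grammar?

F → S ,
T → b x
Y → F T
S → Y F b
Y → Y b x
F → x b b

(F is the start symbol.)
To compute FOLLOW(Y), find every occurrence of Y on a right-hand side N → α Y β: add FIRST(β) \ {ε}, and if β is empty or nullable also add FOLLOW(N). Iterate to a fixed point.

In S → Y F b: Y is followed by F b, add FIRST(F b) \ {ε} = { 'x' }
In Y → Y b x: Y is followed by b x, add FIRST(b x) \ {ε} = { 'b' }

Taking the union: FOLLOW(Y) = { 'b', 'x' }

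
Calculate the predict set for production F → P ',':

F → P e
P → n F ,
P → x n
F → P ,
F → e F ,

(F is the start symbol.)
{ 'n', 'x' }

PREDICT(F → P ',') = (FIRST(RHS) \ {ε}) ∪ (FOLLOW(F) if ε ∈ FIRST(RHS), i.e. RHS ⇒* ε)
FIRST(P) = { 'n', 'x' }
FIRST(P ',') = { 'n', 'x' }
ε ∉ FIRST(P ','), so FOLLOW(F) is not added.
PREDICT(F → P ',') = { 'n', 'x' }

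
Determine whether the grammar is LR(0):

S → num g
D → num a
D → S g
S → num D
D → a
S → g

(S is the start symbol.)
A grammar is LR(0) if no state in the canonical LR(0) collection has:
  - both a shift item (dot before a terminal) and a complete item (shift-reduce conflict), or
  - two or more complete items (reduce-reduce conflict; the accept item [S' → S .] counts as a complete item here).

Augment with S' → S and build the canonical LR(0) collection (I0 = CLOSURE({[S' → . S]}), then GOTO on every symbol after a dot until no new states appear). It has 11 states:
  I0: { [S → . g], [S → . num D], [S → . num g], [S' → . S] }  — shift
  I1: { [S' → S .] }  — accept
  I2: { [S → g .] }  — reduce
  I3: { [D → . S g], [D → . a], [D → . num a], [S → . g], [S → . num D], [S → . num g], [S → num . D], [S → num . g] }  — shift
  I4: { [S → num D .] }  — reduce
  I5: { [D → S . g] }  — shift
  I6: { [D → a .] }  — reduce
  I7: { [S → g .], [S → num g .] }  — 2 reduces
  I8: { [D → . S g], [D → . a], [D → . num a], [D → num . a], [S → . g], [S → . num D], [S → . num g], [S → num . D], [S → num . g] }  — shift
  I9: { [D → a .], [D → num a .] }  — 2 reduces
  I10: { [D → S g .] }  — reduce

Conflict in state I7:
  Reduce-reduce conflict: [S → g .] and [S → num g .]
So the grammar is NOT LR(0).

Answer: No. Reduce-reduce conflict: [S → g .] and [S → num g .]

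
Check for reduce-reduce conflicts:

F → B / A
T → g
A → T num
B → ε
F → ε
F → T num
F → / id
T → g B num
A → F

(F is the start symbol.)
Yes — I0: [B → .] vs [F → .]; I5: [B → .] vs [T → g .]; I9: [B → .] vs [F → .]; I13: [A → T num .] vs [F → T num .]

Augment with F' → F and build the canonical LR(0) collection (I0 = CLOSURE({[F' → . F]}), then GOTO on every symbol after a dot until no new states appear). It has 15 states:
  I0: { [B → .], [F → . / id], [F → . B / A], [F → . T num], [F → .], [F' → . F], [T → . g B num], [T → . g] }  — shift, 2 reduces
  I1: { [F → / . id] }  — shift
  I2: { [F → B . / A] }  — shift
  I3: { [F' → F .] }  — accept
  I4: { [F → T . num] }  — shift
  I5: { [B → .], [T → g . B num], [T → g .] }  — 2 reduces
  I6: { [T → g B . num] }  — shift
  I7: { [T → g B num .] }  — reduce
  I8: { [F → T num .] }  — reduce
  I9: { [A → . F], [A → . T num], [B → .], [F → . / id], [F → . B / A], [F → . T num], [F → .], [F → B / . A], [T → . g B num], [T → . g] }  — shift, 2 reduces
  I10: { [F → B / A .] }  — reduce
  I11: { [A → F .] }  — reduce
  I12: { [A → T . num], [F → T . num] }  — shift
  I13: { [A → T num .], [F → T num .] }  — 2 reduces
  I14: { [F → / id .] }  — reduce

I0 contains complete items [B → .], [F → .] — reduce-reduce conflict.
I5 contains complete items [B → .], [T → g .] — reduce-reduce conflict.
I9 contains complete items [B → .], [F → .] — reduce-reduce conflict.
I13 contains complete items [A → T num .], [F → T num .] — reduce-reduce conflict.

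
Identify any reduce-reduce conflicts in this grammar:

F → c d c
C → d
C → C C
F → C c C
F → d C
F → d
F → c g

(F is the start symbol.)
Augment with F' → F and build the canonical LR(0) collection (I0 = CLOSURE({[F' → . F]}), then GOTO on every symbol after a dot until no new states appear). It has 13 states:
  I0: { [C → . C C], [C → . d], [F → . C c C], [F → . c d c], [F → . c g], [F → . d C], [F → . d], [F' → . F] }  — shift
  I1: { [C → . C C], [C → . d], [C → C . C], [F → C . c C] }  — shift
  I2: { [F' → F .] }  — accept
  I3: { [F → c . d c], [F → c . g] }  — shift
  I4: { [C → . C C], [C → . d], [C → d .], [F → d . C], [F → d .] }  — shift, 2 reduces
  I5: { [C → . C C], [C → . d], [C → C . C], [F → d C .] }  — shift, reduce
  I6: { [C → d .] }  — reduce
  I7: { [C → . C C], [C → . d], [C → C . C], [C → C C .] }  — shift, reduce
  I8: { [F → c d . c] }  — shift
  I9: { [F → c g .] }  — reduce
  I10: { [F → c d c .] }  — reduce
  I11: { [C → . C C], [C → . d], [F → C c . C] }  — shift
  I12: { [C → . C C], [C → . d], [C → C . C], [F → C c C .] }  — shift, reduce

I4 contains complete items [C → d .], [F → d .] — reduce-reduce conflict.

Answer: Yes — I4: [C → d .] vs [F → d .]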